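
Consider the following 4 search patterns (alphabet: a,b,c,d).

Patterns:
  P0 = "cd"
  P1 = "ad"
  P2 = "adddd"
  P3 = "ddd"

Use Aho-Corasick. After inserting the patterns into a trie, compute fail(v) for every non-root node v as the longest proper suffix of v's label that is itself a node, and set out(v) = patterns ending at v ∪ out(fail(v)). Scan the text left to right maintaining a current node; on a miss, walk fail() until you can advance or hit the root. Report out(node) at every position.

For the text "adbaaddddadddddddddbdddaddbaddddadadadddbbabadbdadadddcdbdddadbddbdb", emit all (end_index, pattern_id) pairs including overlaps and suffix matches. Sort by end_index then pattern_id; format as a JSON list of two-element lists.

Build:
Trie (insert patterns):
  n0 'ε': a→3 c→1 d→8
  n1 'c': d→2
  n2 'cd': ·  ←P0
  n3 'a': d→4
  n4 'ad': d→5  ←P1
  n5 'add': d→6
  n6 'addd': d→7
  n7 'adddd': ·  ←P2
  n8 'd': d→9
  n9 'dd': d→10
  n10 'ddd': ·  ←P3

Failure links (BFS by depth):
  n1('c'): parent n0 fail=0; on 'c' 0 → fail=0;  out ∅∪∅=∅
  n3('a'): parent n0 fail=0; on 'a' 0 → fail=0;  out ∅∪∅=∅
  n8('d'): parent n0 fail=0; on 'd' 0 → fail=0;  out ∅∪∅=∅
  n2('cd'): parent n1 fail=0; on 'd' 0 → fail=8;  out {0}∪∅={0}
  n4('ad'): parent n3 fail=0; on 'd' 0 → fail=8;  out {1}∪∅={1}
  n9('dd'): parent n8 fail=0; on 'd' 0 → fail=8;  out ∅∪∅=∅
  n5('add'): parent n4 fail=8; on 'd' 8 → fail=9;  out ∅∪∅=∅
  n10('ddd'): parent n9 fail=8; on 'd' 8 → fail=9;  out {3}∪∅={3}
  n6('addd'): parent n5 fail=9; on 'd' 9 → fail=10;  out ∅∪{3}={3}
  n7('adddd'): parent n6 fail=10; on 'd' 10→9 → fail=10;  out {2}∪{3}={2,3}

Run:
[0] read 'a'  n0⇒n3
[1] read 'd'  n3⇒n4  → match P1@[0:1]
[2] read 'b'  n4⇒n0 (via fail)
[3] read 'a'  n0⇒n3
[4] read 'a'  n3⇒n3 (via fail)
[5] read 'd'  n3⇒n4  → match P1@[4:5]
[6] read 'd'  n4⇒n5
[7] read 'd'  n5⇒n6  → match P3@[5:7]
[8] read 'd'  n6⇒n7  → match P2@[4:8],P3@[6:8]
[9] read 'a'  n7⇒n3 (via fail)
[10] read 'd'  n3⇒n4  → match P1@[9:10]
[11] read 'd'  n4⇒n5
[12] read 'd'  n5⇒n6  → match P3@[10:12]
[13] read 'd'  n6⇒n7  → match P2@[9:13],P3@[11:13]
[14] read 'd'  n7⇒n10 (via fail)  → match P3@[12:14]
[15] read 'd'  n10⇒n10 (via fail)  → match P3@[13:15]
[16] read 'd'  n10⇒n10 (via fail)  → match P3@[14:16]
[17] read 'd'  n10⇒n10 (via fail)  → match P3@[15:17]
[18] read 'd'  n10⇒n10 (via fail)  → match P3@[16:18]
[19] read 'b'  n10⇒n0 (via fail)
[20] read 'd'  n0⇒n8
[21] read 'd'  n8⇒n9
[22] read 'd'  n9⇒n10  → match P3@[20:22]
[23] read 'a'  n10⇒n3 (via fail)
[24] read 'd'  n3⇒n4  → match P1@[23:24]
[25] read 'd'  n4⇒n5
[26] read 'b'  n5⇒n0 (via fail)
[27] read 'a'  n0⇒n3
[28] read 'd'  n3⇒n4  → match P1@[27:28]
[29] read 'd'  n4⇒n5
[30] read 'd'  n5⇒n6  → match P3@[28:30]
[31] read 'd'  n6⇒n7  → match P2@[27:31],P3@[29:31]
[32] read 'a'  n7⇒n3 (via fail)
[33] read 'd'  n3⇒n4  → match P1@[32:33]
[34] read 'a'  n4⇒n3 (via fail)
[35] read 'd'  n3⇒n4  → match P1@[34:35]
[36] read 'a'  n4⇒n3 (via fail)
[37] read 'd'  n3⇒n4  → match P1@[36:37]
[38] read 'd'  n4⇒n5
[39] read 'd'  n5⇒n6  → match P3@[37:39]
[40] read 'b'  n6⇒n0 (via fail)
[41] read 'b'  n0⇒n0
[42] read 'a'  n0⇒n3
[43] read 'b'  n3⇒n0 (via fail)
[44] read 'a'  n0⇒n3
[45] read 'd'  n3⇒n4  → match P1@[44:45]
[46] read 'b'  n4⇒n0 (via fail)
[47] read 'd'  n0⇒n8
[48] read 'a'  n8⇒n3 (via fail)
[49] read 'd'  n3⇒n4  → match P1@[48:49]
[50] read 'a'  n4⇒n3 (via fail)
[51] read 'd'  n3⇒n4  → match P1@[50:51]
[52] read 'd'  n4⇒n5
[53] read 'd'  n5⇒n6  → match P3@[51:53]
[54] read 'c'  n6⇒n1 (via fail)
[55] read 'd'  n1⇒n2  → match P0@[54:55]
[56] read 'b'  n2⇒n0 (via fail)
[57] read 'd'  n0⇒n8
[58] read 'd'  n8⇒n9
[59] read 'd'  n9⇒n10  → match P3@[57:59]
[60] read 'a'  n10⇒n3 (via fail)
[61] read 'd'  n3⇒n4  → match P1@[60:61]
[62] read 'b'  n4⇒n0 (via fail)
[63] read 'd'  n0⇒n8
[64] read 'd'  n8⇒n9
[65] read 'b'  n9⇒n0 (via fail)
[66] read 'd'  n0⇒n8
[67] read 'b'  n8⇒n0 (via fail)

All matches (sorted): [[1,1],[5,1],[7,3],[8,2],[8,3],[10,1],[12,3],[13,2],[13,3],[14,3],[15,3],[16,3],[17,3],[18,3],[22,3],[24,1],[28,1],[30,3],[31,2],[31,3],[33,1],[35,1],[37,1],[39,3],[45,1],[49,1],[51,1],[53,3],[55,0],[59,3],[61,1]]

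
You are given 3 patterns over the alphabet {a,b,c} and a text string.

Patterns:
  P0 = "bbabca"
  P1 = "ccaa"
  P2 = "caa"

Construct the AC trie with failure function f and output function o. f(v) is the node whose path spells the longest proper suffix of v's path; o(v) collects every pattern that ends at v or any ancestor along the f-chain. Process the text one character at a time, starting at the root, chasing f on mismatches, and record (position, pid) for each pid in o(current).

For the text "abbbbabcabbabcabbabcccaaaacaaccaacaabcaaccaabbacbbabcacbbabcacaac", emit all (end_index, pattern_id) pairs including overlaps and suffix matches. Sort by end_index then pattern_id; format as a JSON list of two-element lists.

Build automaton:
Trie nodes:
  0='ε' goto b→1 c→7
  1='b' goto b→2
  2='bb' goto a→3
  3='bba' goto b→4
  4='bbab' goto c→5
  5='bbabc' goto a→6
  6='bbabca' goto ·  ←P0
  7='c' goto a→11 c→8
  8='cc' goto a→9
  9='cca' goto a→10
  10='ccaa' goto ·  ←P1
  11='ca' goto a→12
  12='caa' goto ·  ←P2

Failure links (BFS by depth):
  n1('b'): parent n0 fail=0; on 'b' 0 → fail=0;  out ∅∪∅=∅
  n7('c'): parent n0 fail=0; on 'c' 0 → fail=0;  out ∅∪∅=∅
  n2('bb'): parent n1 fail=0; on 'b' 0 → fail=1;  out ∅∪∅=∅
  n8('cc'): parent n7 fail=0; on 'c' 0 → fail=7;  out ∅∪∅=∅
  n11('ca'): parent n7 fail=0; on 'a' 0 → fail=0;  out ∅∪∅=∅
  n3('bba'): parent n2 fail=1; on 'a' 1→0 → fail=0;  out ∅∪∅=∅
  n9('cca'): parent n8 fail=7; on 'a' 7 → fail=11;  out ∅∪∅=∅
  n12('caa'): parent n11 fail=0; on 'a' 0 → fail=0;  out {2}∪∅={2}
  n4('bbab'): parent n3 fail=0; on 'b' 0 → fail=1;  out ∅∪∅=∅
  n10('ccaa'): parent n9 fail=11; on 'a' 11 → fail=12;  out {1}∪{2}={1,2}
  n5('bbabc'): parent n4 fail=1; on 'c' 1→0 → fail=7;  out ∅∪∅=∅
  n6('bbabca'): parent n5 fail=7; on 'a' 7 → fail=11;  out {0}∪∅={0}

Run:
pos 0 'a': at 0
pos 1 'b': at 1
pos 2 'b': at 2
pos 3 'b': at 2 (via fail)
pos 4 'b': at 2 (via fail)
pos 5 'a': at 3
pos 6 'b': at 4
pos 7 'c': at 5
pos 8 'a': at 6  emit P0@[3:8]
pos 9 'b': at 1 (via fail)
pos 10 'b': at 2
pos 11 'a': at 3
pos 12 'b': at 4
pos 13 'c': at 5
pos 14 'a': at 6  emit P0@[9:14]
pos 15 'b': at 1 (via fail)
pos 16 'b': at 2
pos 17 'a': at 3
pos 18 'b': at 4
pos 19 'c': at 5
pos 20 'c': at 8 (via fail)
pos 21 'c': at 8 (via fail)
pos 22 'a': at 9
pos 23 'a': at 10  emit P1@[20:23],P2@[21:23]
pos 24 'a': at 0 (via fail)
pos 25 'a': at 0
pos 26 'c': at 7
pos 27 'a': at 11
pos 28 'a': at 12  emit P2@[26:28]
pos 29 'c': at 7 (via fail)
pos 30 'c': at 8
pos 31 'a': at 9
pos 32 'a': at 10  emit P1@[29:32],P2@[30:32]
pos 33 'c': at 7 (via fail)
pos 34 'a': at 11
pos 35 'a': at 12  emit P2@[33:35]
pos 36 'b': at 1 (via fail)
pos 37 'c': at 7 (via fail)
pos 38 'a': at 11
pos 39 'a': at 12  emit P2@[37:39]
pos 40 'c': at 7 (via fail)
pos 41 'c': at 8
pos 42 'a': at 9
pos 43 'a': at 10  emit P1@[40:43],P2@[41:43]
pos 44 'b': at 1 (via fail)
pos 45 'b': at 2
pos 46 'a': at 3
pos 47 'c': at 7 (via fail)
pos 48 'b': at 1 (via fail)
pos 49 'b': at 2
pos 50 'a': at 3
pos 51 'b': at 4
pos 52 'c': at 5
pos 53 'a': at 6  emit P0@[48:53]
pos 54 'c': at 7 (via fail)
pos 55 'b': at 1 (via fail)
pos 56 'b': at 2
pos 57 'a': at 3
pos 58 'b': at 4
pos 59 'c': at 5
pos 60 'a': at 6  emit P0@[55:60]
pos 61 'c': at 7 (via fail)
pos 62 'a': at 11
pos 63 'a': at 12  emit P2@[61:63]
pos 64 'c': at 7 (via fail)

Result: [[8,0],[14,0],[23,1],[23,2],[28,2],[32,1],[32,2],[35,2],[39,2],[43,1],[43,2],[53,0],[60,0],[63,2]]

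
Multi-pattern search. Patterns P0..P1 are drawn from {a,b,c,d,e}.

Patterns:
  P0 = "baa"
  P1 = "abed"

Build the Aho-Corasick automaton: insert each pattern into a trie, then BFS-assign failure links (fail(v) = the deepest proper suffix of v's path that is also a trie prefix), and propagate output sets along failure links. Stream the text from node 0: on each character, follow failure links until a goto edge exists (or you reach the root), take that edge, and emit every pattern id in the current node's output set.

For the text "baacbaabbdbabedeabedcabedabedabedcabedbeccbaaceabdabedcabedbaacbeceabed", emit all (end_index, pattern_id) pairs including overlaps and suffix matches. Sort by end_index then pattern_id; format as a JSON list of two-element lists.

Construct AC machine:
Trie (insert patterns):
  0='ε' goto a→4 b→1
  1='b' goto a→2
  2='ba' goto a→3
  3='baa' goto ·  [P0 ends]
  4='a' goto b→5
  5='ab' goto e→6
  6='abe' goto d→7
  7='abed' goto ·  [P1 ends]

BFS fail/out derivation:
  n1('b'): parent n0 fail=0; on 'b' 0 → fail=0;  out ∅∪∅=∅
  n4('a'): parent n0 fail=0; on 'a' 0 → fail=0;  out ∅∪∅=∅
  n2('ba'): parent n1 fail=0; on 'a' 0 → fail=4;  out ∅∪∅=∅
  n5('ab'): parent n4 fail=0; on 'b' 0 → fail=1;  out ∅∪∅=∅
  n3('baa'): parent n2 fail=4; on 'a' 4→0 → fail=4;  out {0}∪∅={0}
  n6('abe'): parent n5 fail=1; on 'e' 1→0 → fail=0;  out ∅∪∅=∅
  n7('abed'): parent n6 fail=0; on 'd' 0 → fail=0;  out {1}∪∅={1}

Run:
[0] read 'b'  n0⇒n1
[1] read 'a'  n1⇒n2
[2] read 'a'  n2⇒n3  emit P0@[0:2]
[3] read 'c'  n3⇒n0 (via fail)
[4] read 'b'  n0⇒n1
[5] read 'a'  n1⇒n2
[6] read 'a'  n2⇒n3  emit P0@[4:6]
[7] read 'b'  n3⇒n5 (via fail)
[8] read 'b'  n5⇒n1 (via fail)
[9] read 'd'  n1⇒n0 (via fail)
[10] read 'b'  n0⇒n1
[11] read 'a'  n1⇒n2
[12] read 'b'  n2⇒n5 (via fail)
[13] read 'e'  n5⇒n6
[14] read 'd'  n6⇒n7  emit P1@[11:14]
[15] read 'e'  n7⇒n0 (via fail)
[16] read 'a'  n0⇒n4
[17] read 'b'  n4⇒n5
[18] read 'e'  n5⇒n6
[19] read 'd'  n6⇒n7  emit P1@[16:19]
[20] read 'c'  n7⇒n0 (via fail)
[21] read 'a'  n0⇒n4
[22] read 'b'  n4⇒n5
[23] read 'e'  n5⇒n6
[24] read 'd'  n6⇒n7  emit P1@[21:24]
[25] read 'a'  n7⇒n4 (via fail)
[26] read 'b'  n4⇒n5
[27] read 'e'  n5⇒n6
[28] read 'd'  n6⇒n7  emit P1@[25:28]
[29] read 'a'  n7⇒n4 (via fail)
[30] read 'b'  n4⇒n5
[31] read 'e'  n5⇒n6
[32] read 'd'  n6⇒n7  emit P1@[29:32]
[33] read 'c'  n7⇒n0 (via fail)
[34] read 'a'  n0⇒n4
[35] read 'b'  n4⇒n5
[36] read 'e'  n5⇒n6
[37] read 'd'  n6⇒n7  emit P1@[34:37]
[38] read 'b'  n7⇒n1 (via fail)
[39] read 'e'  n1⇒n0 (via fail)
[40] read 'c'  n0⇒n0
[41] read 'c'  n0⇒n0
[42] read 'b'  n0⇒n1
[43] read 'a'  n1⇒n2
[44] read 'a'  n2⇒n3  emit P0@[42:44]
[45] read 'c'  n3⇒n0 (via fail)
[46] read 'e'  n0⇒n0
[47] read 'a'  n0⇒n4
[48] read 'b'  n4⇒n5
[49] read 'd'  n5⇒n0 (via fail)
[50] read 'a'  n0⇒n4
[51] read 'b'  n4⇒n5
[52] read 'e'  n5⇒n6
[53] read 'd'  n6⇒n7  emit P1@[50:53]
[54] read 'c'  n7⇒n0 (via fail)
[55] read 'a'  n0⇒n4
[56] read 'b'  n4⇒n5
[57] read 'e'  n5⇒n6
[58] read 'd'  n6⇒n7  emit P1@[55:58]
[59] read 'b'  n7⇒n1 (via fail)
[60] read 'a'  n1⇒n2
[61] read 'a'  n2⇒n3  emit P0@[59:61]
[62] read 'c'  n3⇒n0 (via fail)
[63] read 'b'  n0⇒n1
[64] read 'e'  n1⇒n0 (via fail)
[65] read 'c'  n0⇒n0
[66] read 'e'  n0⇒n0
[67] read 'a'  n0⇒n4
[68] read 'b'  n4⇒n5
[69] read 'e'  n5⇒n6
[70] read 'd'  n6⇒n7  emit P1@[67:70]

Result: [[2,0],[6,0],[14,1],[19,1],[24,1],[28,1],[32,1],[37,1],[44,0],[53,1],[58,1],[61,0],[70,1]]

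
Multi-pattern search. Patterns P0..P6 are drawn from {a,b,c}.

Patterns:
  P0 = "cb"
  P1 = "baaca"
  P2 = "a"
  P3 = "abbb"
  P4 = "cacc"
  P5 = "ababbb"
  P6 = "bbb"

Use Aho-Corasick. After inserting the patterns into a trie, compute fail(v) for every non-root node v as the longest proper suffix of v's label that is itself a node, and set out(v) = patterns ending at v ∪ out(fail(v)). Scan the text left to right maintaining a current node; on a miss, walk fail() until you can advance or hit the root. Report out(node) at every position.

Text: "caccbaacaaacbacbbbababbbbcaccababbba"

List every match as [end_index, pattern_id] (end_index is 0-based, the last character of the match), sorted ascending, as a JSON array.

Build:
Trie (insert patterns):
  0='ε' goto a→8 b→3 c→1
  1='c' goto a→12 b→2
  2='cb' goto ·  [P0 ends]
  3='b' goto a→4 b→19
  4='ba' goto a→5
  5='baa' goto c→6
  6='baac' goto a→7
  7='baaca' goto ·  [P1 ends]
  8='a' goto b→9  [P2 ends]
  9='ab' goto a→15 b→10
  10='abb' goto b→11
  11='abbb' goto ·  [P3 ends]
  12='ca' goto c→13
  13='cac' goto c→14
  14='cacc' goto ·  [P4 ends]
  15='aba' goto b→16
  16='abab' goto b→17
  17='ababb' goto b→18
  18='ababbb' goto ·  [P5 ends]
  19='bb' goto b→20
  20='bbb' goto ·  [P6 ends]

Failure links (BFS by depth):
  fail(1) 'c': from fail(0)=0 chase 'c': 0 ⇒ 0;  out=∅∪out(0)=∅
  fail(3) 'b': from fail(0)=0 chase 'b': 0 ⇒ 0;  out=∅∪out(0)=∅
  fail(8) 'a': from fail(0)=0 chase 'a': 0 ⇒ 0;  out={2}∪out(0)={2}
  fail(2) 'cb': from fail(1)=0 chase 'b': 0 ⇒ 3;  out={0}∪out(3)={0}
  fail(4) 'ba': from fail(3)=0 chase 'a': 0 ⇒ 8;  out=∅∪out(8)={2}
  fail(9) 'ab': from fail(8)=0 chase 'b': 0 ⇒ 3;  out=∅∪out(3)=∅
  fail(12) 'ca': from fail(1)=0 chase 'a': 0 ⇒ 8;  out=∅∪out(8)={2}
  fail(19) 'bb': from fail(3)=0 chase 'b': 0 ⇒ 3;  out=∅∪out(3)=∅
  fail(5) 'baa': from fail(4)=8 chase 'a': 8→0 ⇒ 8;  out=∅∪out(8)={2}
  fail(10) 'abb': from fail(9)=3 chase 'b': 3 ⇒ 19;  out=∅∪out(19)=∅
  fail(13) 'cac': from fail(12)=8 chase 'c': 8→0 ⇒ 1;  out=∅∪out(1)=∅
  fail(15) 'aba': from fail(9)=3 chase 'a': 3 ⇒ 4;  out=∅∪out(4)={2}
  fail(20) 'bbb': from fail(19)=3 chase 'b': 3 ⇒ 19;  out={6}∪out(19)={6}
  fail(6) 'baac': from fail(5)=8 chase 'c': 8→0 ⇒ 1;  out=∅∪out(1)=∅
  fail(11) 'abbb': from fail(10)=19 chase 'b': 19 ⇒ 20;  out={3}∪out(20)={3,6}
  fail(14) 'cacc': from fail(13)=1 chase 'c': 1→0 ⇒ 1;  out={4}∪out(1)={4}
  fail(16) 'abab': from fail(15)=4 chase 'b': 4→8 ⇒ 9;  out=∅∪out(9)=∅
  fail(7) 'baaca': from fail(6)=1 chase 'a': 1 ⇒ 12;  out={1}∪out(12)={1,2}
  fail(17) 'ababb': from fail(16)=9 chase 'b': 9 ⇒ 10;  out=∅∪out(10)=∅
  fail(18) 'ababbb': from fail(17)=10 chase 'b': 10 ⇒ 11;  out={5}∪out(11)={3,5,6}

Run:
pos 0 'c': at 1
pos 1 'a': at 12  emit P2@[1:1]
pos 2 'c': at 13
pos 3 'c': at 14  emit P4@[0:3]
pos 4 'b': at 2 (via fail)  emit P0@[3:4]
pos 5 'a': at 4 (via fail)  emit P2@[5:5]
pos 6 'a': at 5  emit P2@[6:6]
pos 7 'c': at 6
pos 8 'a': at 7  emit P1@[4:8],P2@[8:8]
pos 9 'a': at 8 (via fail)  emit P2@[9:9]
pos 10 'a': at 8 (via fail)  emit P2@[10:10]
pos 11 'c': at 1 (via fail)
pos 12 'b': at 2  emit P0@[11:12]
pos 13 'a': at 4 (via fail)  emit P2@[13:13]
pos 14 'c': at 1 (via fail)
pos 15 'b': at 2  emit P0@[14:15]
pos 16 'b': at 19 (via fail)
pos 17 'b': at 20  emit P6@[15:17]
pos 18 'a': at 4 (via fail)  emit P2@[18:18]
pos 19 'b': at 9 (via fail)
pos 20 'a': at 15  emit P2@[20:20]
pos 21 'b': at 16
pos 22 'b': at 17
pos 23 'b': at 18  emit P3@[20:23],P5@[18:23],P6@[21:23]
pos 24 'b': at 20 (via fail)  emit P6@[22:24]
pos 25 'c': at 1 (via fail)
pos 26 'a': at 12  emit P2@[26:26]
pos 27 'c': at 13
pos 28 'c': at 14  emit P4@[25:28]
pos 29 'a': at 12 (via fail)  emit P2@[29:29]
pos 30 'b': at 9 (via fail)
pos 31 'a': at 15  emit P2@[31:31]
pos 32 'b': at 16
pos 33 'b': at 17
pos 34 'b': at 18  emit P3@[31:34],P5@[29:34],P6@[32:34]
pos 35 'a': at 4 (via fail)  emit P2@[35:35]

Matches: [[1,2],[3,4],[4,0],[5,2],[6,2],[8,1],[8,2],[9,2],[10,2],[12,0],[13,2],[15,0],[17,6],[18,2],[20,2],[23,3],[23,5],[23,6],[24,6],[26,2],[28,4],[29,2],[31,2],[34,3],[34,5],[34,6],[35,2]]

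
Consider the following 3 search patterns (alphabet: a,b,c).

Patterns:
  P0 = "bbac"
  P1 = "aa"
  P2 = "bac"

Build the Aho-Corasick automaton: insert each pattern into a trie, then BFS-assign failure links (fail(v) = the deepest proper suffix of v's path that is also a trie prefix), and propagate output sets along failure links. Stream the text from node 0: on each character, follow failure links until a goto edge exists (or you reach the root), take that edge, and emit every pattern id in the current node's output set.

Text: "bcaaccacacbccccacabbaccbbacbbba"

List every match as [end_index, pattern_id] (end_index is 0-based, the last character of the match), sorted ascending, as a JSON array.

Construct AC machine:
Trie nodes:
  0='ε' goto a→5 b→1
  1='b' goto a→7 b→2
  2='bb' goto a→3
  3='bba' goto c→4
  4='bbac' goto ·  [P0 ends]
  5='a' goto a→6
  6='aa' goto ·  [P1 ends]
  7='ba' goto c→8
  8='bac' goto ·  [P2 ends]

BFS fail/out derivation:
  fail(1) 'b': from fail(0)=0 chase 'b': 0 ⇒ 0;  out=∅∪out(0)=∅
  fail(5) 'a': from fail(0)=0 chase 'a': 0 ⇒ 0;  out=∅∪out(0)=∅
  fail(2) 'bb': from fail(1)=0 chase 'b': 0 ⇒ 1;  out=∅∪out(1)=∅
  fail(6) 'aa': from fail(5)=0 chase 'a': 0 ⇒ 5;  out={1}∪out(5)={1}
  fail(7) 'ba': from fail(1)=0 chase 'a': 0 ⇒ 5;  out=∅∪out(5)=∅
  fail(3) 'bba': from fail(2)=1 chase 'a': 1 ⇒ 7;  out=∅∪out(7)=∅
  fail(8) 'bac': from fail(7)=5 chase 'c': 5→0 ⇒ 0;  out={2}∪out(0)={2}
  fail(4) 'bbac': from fail(3)=7 chase 'c': 7 ⇒ 8;  out={0}∪out(8)={0,2}

Text stream:
pos 0 'b': at 1
pos 1 'c': at 0 (via fail)
pos 2 'a': at 5
pos 3 'a': at 6  ** P1@[2:3]
pos 4 'c': at 0 (via fail)
pos 5 'c': at 0
pos 6 'a': at 5
pos 7 'c': at 0 (via fail)
pos 8 'a': at 5
pos 9 'c': at 0 (via fail)
pos 10 'b': at 1
pos 11 'c': at 0 (via fail)
pos 12 'c': at 0
pos 13 'c': at 0
pos 14 'c': at 0
pos 15 'a': at 5
pos 16 'c': at 0 (via fail)
pos 17 'a': at 5
pos 18 'b': at 1 (via fail)
pos 19 'b': at 2
pos 20 'a': at 3
pos 21 'c': at 4  ** P0@[18:21],P2@[19:21]
pos 22 'c': at 0 (via fail)
pos 23 'b': at 1
pos 24 'b': at 2
pos 25 'a': at 3
pos 26 'c': at 4  ** P0@[23:26],P2@[24:26]
pos 27 'b': at 1 (via fail)
pos 28 'b': at 2
pos 29 'b': at 2 (via fail)
pos 30 'a': at 3

Matches: [[3,1],[21,0],[21,2],[26,0],[26,2]]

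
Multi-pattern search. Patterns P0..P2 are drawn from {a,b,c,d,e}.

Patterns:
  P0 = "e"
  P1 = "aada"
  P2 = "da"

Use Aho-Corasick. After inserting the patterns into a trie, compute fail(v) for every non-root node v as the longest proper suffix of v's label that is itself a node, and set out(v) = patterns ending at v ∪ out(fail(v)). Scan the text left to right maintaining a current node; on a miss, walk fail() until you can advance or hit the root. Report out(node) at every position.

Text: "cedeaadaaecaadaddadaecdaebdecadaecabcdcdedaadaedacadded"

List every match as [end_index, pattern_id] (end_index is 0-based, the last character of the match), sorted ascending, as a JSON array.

Construct AC machine:
Trie (insert patterns):
  0='ε' goto a→2 d→6 e→1
  1='e' goto ·  [P0 ends]
  2='a' goto a→3
  3='aa' goto d→4
  4='aad' goto a→5
  5='aada' goto ·  [P1 ends]
  6='d' goto a→7
  7='da' goto ·  [P2 ends]

Failure links (BFS by depth):
  n1('e'): parent n0 fail=0; on 'e' 0 → fail=0;  out {0}∪∅={0}
  n2('a'): parent n0 fail=0; on 'a' 0 → fail=0;  out ∅∪∅=∅
  n6('d'): parent n0 fail=0; on 'd' 0 → fail=0;  out ∅∪∅=∅
  n3('aa'): parent n2 fail=0; on 'a' 0 → fail=2;  out ∅∪∅=∅
  n7('da'): parent n6 fail=0; on 'a' 0 → fail=2;  out {2}∪∅={2}
  n4('aad'): parent n3 fail=2; on 'd' 2→0 → fail=6;  out ∅∪∅=∅
  n5('aada'): parent n4 fail=6; on 'a' 6 → fail=7;  out {1}∪{2}={1,2}

Scan:
i=0 'c': node 0→0
i=1 'e': node 0→1  → match P0@[1:1]
i=2 'd': node 1→6 (via fail)
i=3 'e': node 6→1 (via fail)  → match P0@[3:3]
i=4 'a': node 1→2 (via fail)
i=5 'a': node 2→3
i=6 'd': node 3→4
i=7 'a': node 4→5  → match P1@[4:7],P2@[6:7]
i=8 'a': node 5→3 (via fail)
i=9 'e': node 3→1 (via fail)  → match P0@[9:9]
i=10 'c': node 1→0 (via fail)
i=11 'a': node 0→2
i=12 'a': node 2→3
i=13 'd': node 3→4
i=14 'a': node 4→5  → match P1@[11:14],P2@[13:14]
i=15 'd': node 5→6 (via fail)
i=16 'd': node 6→6 (via fail)
i=17 'a': node 6→7  → match P2@[16:17]
i=18 'd': node 7→6 (via fail)
i=19 'a': node 6→7  → match P2@[18:19]
i=20 'e': node 7→1 (via fail)  → match P0@[20:20]
i=21 'c': node 1→0 (via fail)
i=22 'd': node 0→6
i=23 'a': node 6→7  → match P2@[22:23]
i=24 'e': node 7→1 (via fail)  → match P0@[24:24]
i=25 'b': node 1→0 (via fail)
i=26 'd': node 0→6
i=27 'e': node 6→1 (via fail)  → match P0@[27:27]
i=28 'c': node 1→0 (via fail)
i=29 'a': node 0→2
i=30 'd': node 2→6 (via fail)
i=31 'a': node 6→7  → match P2@[30:31]
i=32 'e': node 7→1 (via fail)  → match P0@[32:32]
i=33 'c': node 1→0 (via fail)
i=34 'a': node 0→2
i=35 'b': node 2→0 (via fail)
i=36 'c': node 0→0
i=37 'd': node 0→6
i=38 'c': node 6→0 (via fail)
i=39 'd': node 0→6
i=40 'e': node 6→1 (via fail)  → match P0@[40:40]
i=41 'd': node 1→6 (via fail)
i=42 'a': node 6→7  → match P2@[41:42]
i=43 'a': node 7→3 (via fail)
i=44 'd': node 3→4
i=45 'a': node 4→5  → match P1@[42:45],P2@[44:45]
i=46 'e': node 5→1 (via fail)  → match P0@[46:46]
i=47 'd': node 1→6 (via fail)
i=48 'a': node 6→7  → match P2@[47:48]
i=49 'c': node 7→0 (via fail)
i=50 'a': node 0→2
i=51 'd': node 2→6 (via fail)
i=52 'd': node 6→6 (via fail)
i=53 'e': node 6→1 (via fail)  → match P0@[53:53]
i=54 'd': node 1→6 (via fail)

Matches: [[1,0],[3,0],[7,1],[7,2],[9,0],[14,1],[14,2],[17,2],[19,2],[20,0],[23,2],[24,0],[27,0],[31,2],[32,0],[40,0],[42,2],[45,1],[45,2],[46,0],[48,2],[53,0]]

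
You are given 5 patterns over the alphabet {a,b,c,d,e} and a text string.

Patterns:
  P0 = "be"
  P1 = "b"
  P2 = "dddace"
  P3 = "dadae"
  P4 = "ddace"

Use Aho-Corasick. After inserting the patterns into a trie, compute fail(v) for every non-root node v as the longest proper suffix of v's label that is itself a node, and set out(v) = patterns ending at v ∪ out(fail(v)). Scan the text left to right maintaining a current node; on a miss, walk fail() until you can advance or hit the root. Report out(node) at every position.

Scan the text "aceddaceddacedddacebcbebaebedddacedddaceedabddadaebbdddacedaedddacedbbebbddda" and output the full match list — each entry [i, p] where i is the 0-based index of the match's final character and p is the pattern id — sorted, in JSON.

Build:
Trie (insert patterns):
  n0 'ε': b→1 d→3
  n1 'b': e→2  ←P1
  n2 'be': ·  ←P0
  n3 'd': a→9 d→4
  n4 'dd': a→13 d→5
  n5 'ddd': a→6
  n6 'ddda': c→7
  n7 'dddac': e→8
  n8 'dddace': ·  ←P2
  n9 'da': d→10
  n10 'dad': a→11
  n11 'dada': e→12
  n12 'dadae': ·  ←P3
  n13 'dda': c→14
  n14 'ddac': e→15
  n15 'ddace': ·  ←P4

Failure links (BFS by depth):
  fail(1) 'b': from fail(0)=0 chase 'b': 0 ⇒ 0;  out={1}∪out(0)={1}
  fail(3) 'd': from fail(0)=0 chase 'd': 0 ⇒ 0;  out=∅∪out(0)=∅
  fail(2) 'be': from fail(1)=0 chase 'e': 0 ⇒ 0;  out={0}∪out(0)={0}
  fail(4) 'dd': from fail(3)=0 chase 'd': 0 ⇒ 3;  out=∅∪out(3)=∅
  fail(9) 'da': from fail(3)=0 chase 'a': 0 ⇒ 0;  out=∅∪out(0)=∅
  fail(5) 'ddd': from fail(4)=3 chase 'd': 3 ⇒ 4;  out=∅∪out(4)=∅
  fail(10) 'dad': from fail(9)=0 chase 'd': 0 ⇒ 3;  out=∅∪out(3)=∅
  fail(13) 'dda': from fail(4)=3 chase 'a': 3 ⇒ 9;  out=∅∪out(9)=∅
  fail(6) 'ddda': from fail(5)=4 chase 'a': 4 ⇒ 13;  out=∅∪out(13)=∅
  fail(11) 'dada': from fail(10)=3 chase 'a': 3 ⇒ 9;  out=∅∪out(9)=∅
  fail(14) 'ddac': from fail(13)=9 chase 'c': 9→0 ⇒ 0;  out=∅∪out(0)=∅
  fail(7) 'dddac': from fail(6)=13 chase 'c': 13 ⇒ 14;  out=∅∪out(14)=∅
  fail(12) 'dadae': from fail(11)=9 chase 'e': 9→0 ⇒ 0;  out={3}∪out(0)={3}
  fail(15) 'ddace': from fail(14)=0 chase 'e': 0 ⇒ 0;  out={4}∪out(0)={4}
  fail(8) 'dddace': from fail(7)=14 chase 'e': 14 ⇒ 15;  out={2}∪out(15)={2,4}

Text stream:
[0] read 'a'  n0⇒n0
[1] read 'c'  n0⇒n0
[2] read 'e'  n0⇒n0
[3] read 'd'  n0⇒n3
[4] read 'd'  n3⇒n4
[5] read 'a'  n4⇒n13
[6] read 'c'  n13⇒n14
[7] read 'e'  n14⇒n15  ** P4@[3:7]
[8] read 'd'  n15⇒n3 (via fail)
[9] read 'd'  n3⇒n4
[10] read 'a'  n4⇒n13
[11] read 'c'  n13⇒n14
[12] read 'e'  n14⇒n15  ** P4@[8:12]
[13] read 'd'  n15⇒n3 (via fail)
[14] read 'd'  n3⇒n4
[15] read 'd'  n4⇒n5
[16] read 'a'  n5⇒n6
[17] read 'c'  n6⇒n7
[18] read 'e'  n7⇒n8  ** P2@[13:18],P4@[14:18]
[19] read 'b'  n8⇒n1 (via fail)  ** P1@[19:19]
[20] read 'c'  n1⇒n0 (via fail)
[21] read 'b'  n0⇒n1  ** P1@[21:21]
[22] read 'e'  n1⇒n2  ** P0@[21:22]
[23] read 'b'  n2⇒n1 (via fail)  ** P1@[23:23]
[24] read 'a'  n1⇒n0 (via fail)
[25] read 'e'  n0⇒n0
[26] read 'b'  n0⇒n1  ** P1@[26:26]
[27] read 'e'  n1⇒n2  ** P0@[26:27]
[28] read 'd'  n2⇒n3 (via fail)
[29] read 'd'  n3⇒n4
[30] read 'd'  n4⇒n5
[31] read 'a'  n5⇒n6
[32] read 'c'  n6⇒n7
[33] read 'e'  n7⇒n8  ** P2@[28:33],P4@[29:33]
[34] read 'd'  n8⇒n3 (via fail)
[35] read 'd'  n3⇒n4
[36] read 'd'  n4⇒n5
[37] read 'a'  n5⇒n6
[38] read 'c'  n6⇒n7
[39] read 'e'  n7⇒n8  ** P2@[34:39],P4@[35:39]
[40] read 'e'  n8⇒n0 (via fail)
[41] read 'd'  n0⇒n3
[42] read 'a'  n3⇒n9
[43] read 'b'  n9⇒n1 (via fail)  ** P1@[43:43]
[44] read 'd'  n1⇒n3 (via fail)
[45] read 'd'  n3⇒n4
[46] read 'a'  n4⇒n13
[47] read 'd'  n13⇒n10 (via fail)
[48] read 'a'  n10⇒n11
[49] read 'e'  n11⇒n12  ** P3@[45:49]
[50] read 'b'  n12⇒n1 (via fail)  ** P1@[50:50]
[51] read 'b'  n1⇒n1 (via fail)  ** P1@[51:51]
[52] read 'd'  n1⇒n3 (via fail)
[53] read 'd'  n3⇒n4
[54] read 'd'  n4⇒n5
[55] read 'a'  n5⇒n6
[56] read 'c'  n6⇒n7
[57] read 'e'  n7⇒n8  ** P2@[52:57],P4@[53:57]
[58] read 'd'  n8⇒n3 (via fail)
[59] read 'a'  n3⇒n9
[60] read 'e'  n9⇒n0 (via fail)
[61] read 'd'  n0⇒n3
[62] read 'd'  n3⇒n4
[63] read 'd'  n4⇒n5
[64] read 'a'  n5⇒n6
[65] read 'c'  n6⇒n7
[66] read 'e'  n7⇒n8  ** P2@[61:66],P4@[62:66]
[67] read 'd'  n8⇒n3 (via fail)
[68] read 'b'  n3⇒n1 (via fail)  ** P1@[68:68]
[69] read 'b'  n1⇒n1 (via fail)  ** P1@[69:69]
[70] read 'e'  n1⇒n2  ** P0@[69:70]
[71] read 'b'  n2⇒n1 (via fail)  ** P1@[71:71]
[72] read 'b'  n1⇒n1 (via fail)  ** P1@[72:72]
[73] read 'd'  n1⇒n3 (via fail)
[74] read 'd'  n3⇒n4
[75] read 'd'  n4⇒n5
[76] read 'a'  n5⇒n6

All matches (sorted): [[7,4],[12,4],[18,2],[18,4],[19,1],[21,1],[22,0],[23,1],[26,1],[27,0],[33,2],[33,4],[39,2],[39,4],[43,1],[49,3],[50,1],[51,1],[57,2],[57,4],[66,2],[66,4],[68,1],[69,1],[70,0],[71,1],[72,1]]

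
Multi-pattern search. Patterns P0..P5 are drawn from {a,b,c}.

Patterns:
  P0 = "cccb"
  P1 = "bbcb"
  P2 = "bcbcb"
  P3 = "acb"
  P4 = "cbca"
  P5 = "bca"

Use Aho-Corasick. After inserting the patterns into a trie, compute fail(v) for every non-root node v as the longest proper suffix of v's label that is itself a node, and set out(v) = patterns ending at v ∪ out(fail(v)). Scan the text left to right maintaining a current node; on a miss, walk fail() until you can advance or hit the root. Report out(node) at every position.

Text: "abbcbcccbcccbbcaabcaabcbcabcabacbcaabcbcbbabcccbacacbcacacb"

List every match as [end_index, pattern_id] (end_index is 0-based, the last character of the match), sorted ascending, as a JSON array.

Build automaton:
Trie nodes:
  0='ε' goto a→13 b→5 c→1
  1='c' goto b→16 c→2
  2='cc' goto c→3
  3='ccc' goto b→4
  4='cccb' goto ·  [P0 ends]
  5='b' goto b→6 c→9
  6='bb' goto c→7
  7='bbc' goto b→8
  8='bbcb' goto ·  [P1 ends]
  9='bc' goto a→19 b→10
  10='bcb' goto c→11
  11='bcbc' goto b→12
  12='bcbcb' goto ·  [P2 ends]
  13='a' goto c→14
  14='ac' goto b→15
  15='acb' goto ·  [P3 ends]
  16='cb' goto c→17
  17='cbc' goto a→18
  18='cbca' goto ·  [P4 ends]
  19='bca' goto ·  [P5 ends]

Failure links (BFS by depth):
  n1('c'): parent n0 fail=0; on 'c' 0 → fail=0;  out ∅∪∅=∅
  n5('b'): parent n0 fail=0; on 'b' 0 → fail=0;  out ∅∪∅=∅
  n13('a'): parent n0 fail=0; on 'a' 0 → fail=0;  out ∅∪∅=∅
  n2('cc'): parent n1 fail=0; on 'c' 0 → fail=1;  out ∅∪∅=∅
  n6('bb'): parent n5 fail=0; on 'b' 0 → fail=5;  out ∅∪∅=∅
  n9('bc'): parent n5 fail=0; on 'c' 0 → fail=1;  out ∅∪∅=∅
  n14('ac'): parent n13 fail=0; on 'c' 0 → fail=1;  out ∅∪∅=∅
  n16('cb'): parent n1 fail=0; on 'b' 0 → fail=5;  out ∅∪∅=∅
  n3('ccc'): parent n2 fail=1; on 'c' 1 → fail=2;  out ∅∪∅=∅
  n7('bbc'): parent n6 fail=5; on 'c' 5 → fail=9;  out ∅∪∅=∅
  n10('bcb'): parent n9 fail=1; on 'b' 1 → fail=16;  out ∅∪∅=∅
  n15('acb'): parent n14 fail=1; on 'b' 1 → fail=16;  out {3}∪∅={3}
  n17('cbc'): parent n16 fail=5; on 'c' 5 → fail=9;  out ∅∪∅=∅
  n19('bca'): parent n9 fail=1; on 'a' 1→0 → fail=13;  out {5}∪∅={5}
  n4('cccb'): parent n3 fail=2; on 'b' 2→1 → fail=16;  out {0}∪∅={0}
  n8('bbcb'): parent n7 fail=9; on 'b' 9 → fail=10;  out {1}∪∅={1}
  n11('bcbc'): parent n10 fail=16; on 'c' 16 → fail=17;  out ∅∪∅=∅
  n18('cbca'): parent n17 fail=9; on 'a' 9 → fail=19;  out {4}∪{5}={4,5}
  n12('bcbcb'): parent n11 fail=17; on 'b' 17→9 → fail=10;  out {2}∪∅={2}

Scan:
[0] read 'a'  n0⇒n13
[1] read 'b'  n13⇒n5 (fail-walked)
[2] read 'b'  n5⇒n6
[3] read 'c'  n6⇒n7
[4] read 'b'  n7⇒n8  ** P1@[1:4]
[5] read 'c'  n8⇒n11 (fail-walked)
[6] read 'c'  n11⇒n2 (fail-walked)
[7] read 'c'  n2⇒n3
[8] read 'b'  n3⇒n4  ** P0@[5:8]
[9] read 'c'  n4⇒n17 (fail-walked)
[10] read 'c'  n17⇒n2 (fail-walked)
[11] read 'c'  n2⇒n3
[12] read 'b'  n3⇒n4  ** P0@[9:12]
[13] read 'b'  n4⇒n6 (fail-walked)
[14] read 'c'  n6⇒n7
[15] read 'a'  n7⇒n19 (fail-walked)  ** P5@[13:15]
[16] read 'a'  n19⇒n13 (fail-walked)
[17] read 'b'  n13⇒n5 (fail-walked)
[18] read 'c'  n5⇒n9
[19] read 'a'  n9⇒n19  ** P5@[17:19]
[20] read 'a'  n19⇒n13 (fail-walked)
[21] read 'b'  n13⇒n5 (fail-walked)
[22] read 'c'  n5⇒n9
[23] read 'b'  n9⇒n10
[24] read 'c'  n10⇒n11
[25] read 'a'  n11⇒n18 (fail-walked)  ** P4@[22:25],P5@[23:25]
[26] read 'b'  n18⇒n5 (fail-walked)
[27] read 'c'  n5⇒n9
[28] read 'a'  n9⇒n19  ** P5@[26:28]
[29] read 'b'  n19⇒n5 (fail-walked)
[30] read 'a'  n5⇒n13 (fail-walked)
[31] read 'c'  n13⇒n14
[32] read 'b'  n14⇒n15  ** P3@[30:32]
[33] read 'c'  n15⇒n17 (fail-walked)
[34] read 'a'  n17⇒n18  ** P4@[31:34],P5@[32:34]
[35] read 'a'  n18⇒n13 (fail-walked)
[36] read 'b'  n13⇒n5 (fail-walked)
[37] read 'c'  n5⇒n9
[38] read 'b'  n9⇒n10
[39] read 'c'  n10⇒n11
[40] read 'b'  n11⇒n12  ** P2@[36:40]
[41] read 'b'  n12⇒n6 (fail-walked)
[42] read 'a'  n6⇒n13 (fail-walked)
[43] read 'b'  n13⇒n5 (fail-walked)
[44] read 'c'  n5⇒n9
[45] read 'c'  n9⇒n2 (fail-walked)
[46] read 'c'  n2⇒n3
[47] read 'b'  n3⇒n4  ** P0@[44:47]
[48] read 'a'  n4⇒n13 (fail-walked)
[49] read 'c'  n13⇒n14
[50] read 'a'  n14⇒n13 (fail-walked)
[51] read 'c'  n13⇒n14
[52] read 'b'  n14⇒n15  ** P3@[50:52]
[53] read 'c'  n15⇒n17 (fail-walked)
[54] read 'a'  n17⇒n18  ** P4@[51:54],P5@[52:54]
[55] read 'c'  n18⇒n14 (fail-walked)
[56] read 'a'  n14⇒n13 (fail-walked)
[57] read 'c'  n13⇒n14
[58] read 'b'  n14⇒n15  ** P3@[56:58]

All matches (sorted): [[4,1],[8,0],[12,0],[15,5],[19,5],[25,4],[25,5],[28,5],[32,3],[34,4],[34,5],[40,2],[47,0],[52,3],[54,4],[54,5],[58,3]]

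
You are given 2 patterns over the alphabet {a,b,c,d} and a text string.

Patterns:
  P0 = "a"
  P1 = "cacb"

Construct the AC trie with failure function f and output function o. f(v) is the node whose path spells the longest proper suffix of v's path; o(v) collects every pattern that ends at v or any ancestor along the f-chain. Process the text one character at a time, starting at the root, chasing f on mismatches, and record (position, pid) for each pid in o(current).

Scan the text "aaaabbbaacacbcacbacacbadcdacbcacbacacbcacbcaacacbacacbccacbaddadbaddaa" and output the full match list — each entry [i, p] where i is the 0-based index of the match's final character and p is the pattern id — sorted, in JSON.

Build:
Trie nodes:
  n0 'ε': a→1 c→2
  n1 'a': ·  [P0 ends]
  n2 'c': a→3
  n3 'ca': c→4
  n4 'cac': b→5
  n5 'cacb': ·  [P1 ends]

Failure links (BFS by depth):
  n1('a'): parent n0 fail=0; on 'a' 0 → fail=0;  out {0}∪∅={0}
  n2('c'): parent n0 fail=0; on 'c' 0 → fail=0;  out ∅∪∅=∅
  n3('ca'): parent n2 fail=0; on 'a' 0 → fail=1;  out ∅∪{0}={0}
  n4('cac'): parent n3 fail=1; on 'c' 1→0 → fail=2;  out ∅∪∅=∅
  n5('cacb'): parent n4 fail=2; on 'b' 2→0 → fail=0;  out {1}∪∅={1}

Text stream:
i=0 'a': node 0→1  → match P0@[0:0]
i=1 'a': node 1→1 (via fail)  → match P0@[1:1]
i=2 'a': node 1→1 (via fail)  → match P0@[2:2]
i=3 'a': node 1→1 (via fail)  → match P0@[3:3]
i=4 'b': node 1→0 (via fail)
i=5 'b': node 0→0
i=6 'b': node 0→0
i=7 'a': node 0→1  → match P0@[7:7]
i=8 'a': node 1→1 (via fail)  → match P0@[8:8]
i=9 'c': node 1→2 (via fail)
i=10 'a': node 2→3  → match P0@[10:10]
i=11 'c': node 3→4
i=12 'b': node 4→5  → match P1@[9:12]
i=13 'c': node 5→2 (via fail)
i=14 'a': node 2→3  → match P0@[14:14]
i=15 'c': node 3→4
i=16 'b': node 4→5  → match P1@[13:16]
i=17 'a': node 5→1 (via fail)  → match P0@[17:17]
i=18 'c': node 1→2 (via fail)
i=19 'a': node 2→3  → match P0@[19:19]
i=20 'c': node 3→4
i=21 'b': node 4→5  → match P1@[18:21]
i=22 'a': node 5→1 (via fail)  → match P0@[22:22]
i=23 'd': node 1→0 (via fail)
i=24 'c': node 0→2
i=25 'd': node 2→0 (via fail)
i=26 'a': node 0→1  → match P0@[26:26]
i=27 'c': node 1→2 (via fail)
i=28 'b': node 2→0 (via fail)
i=29 'c': node 0→2
i=30 'a': node 2→3  → match P0@[30:30]
i=31 'c': node 3→4
i=32 'b': node 4→5  → match P1@[29:32]
i=33 'a': node 5→1 (via fail)  → match P0@[33:33]
i=34 'c': node 1→2 (via fail)
i=35 'a': node 2→3  → match P0@[35:35]
i=36 'c': node 3→4
i=37 'b': node 4→5  → match P1@[34:37]
i=38 'c': node 5→2 (via fail)
i=39 'a': node 2→3  → match P0@[39:39]
i=40 'c': node 3→4
i=41 'b': node 4→5  → match P1@[38:41]
i=42 'c': node 5→2 (via fail)
i=43 'a': node 2→3  → match P0@[43:43]
i=44 'a': node 3→1 (via fail)  → match P0@[44:44]
i=45 'c': node 1→2 (via fail)
i=46 'a': node 2→3  → match P0@[46:46]
i=47 'c': node 3→4
i=48 'b': node 4→5  → match P1@[45:48]
i=49 'a': node 5→1 (via fail)  → match P0@[49:49]
i=50 'c': node 1→2 (via fail)
i=51 'a': node 2→3  → match P0@[51:51]
i=52 'c': node 3→4
i=53 'b': node 4→5  → match P1@[50:53]
i=54 'c': node 5→2 (via fail)
i=55 'c': node 2→2 (via fail)
i=56 'a': node 2→3  → match P0@[56:56]
i=57 'c': node 3→4
i=58 'b': node 4→5  → match P1@[55:58]
i=59 'a': node 5→1 (via fail)  → match P0@[59:59]
i=60 'd': node 1→0 (via fail)
i=61 'd': node 0→0
i=62 'a': node 0→1  → match P0@[62:62]
i=63 'd': node 1→0 (via fail)
i=64 'b': node 0→0
i=65 'a': node 0→1  → match P0@[65:65]
i=66 'd': node 1→0 (via fail)
i=67 'd': node 0→0
i=68 'a': node 0→1  → match P0@[68:68]
i=69 'a': node 1→1 (via fail)  → match P0@[69:69]

Matches: [[0,0],[1,0],[2,0],[3,0],[7,0],[8,0],[10,0],[12,1],[14,0],[16,1],[17,0],[19,0],[21,1],[22,0],[26,0],[30,0],[32,1],[33,0],[35,0],[37,1],[39,0],[41,1],[43,0],[44,0],[46,0],[48,1],[49,0],[51,0],[53,1],[56,0],[58,1],[59,0],[62,0],[65,0],[68,0],[69,0]]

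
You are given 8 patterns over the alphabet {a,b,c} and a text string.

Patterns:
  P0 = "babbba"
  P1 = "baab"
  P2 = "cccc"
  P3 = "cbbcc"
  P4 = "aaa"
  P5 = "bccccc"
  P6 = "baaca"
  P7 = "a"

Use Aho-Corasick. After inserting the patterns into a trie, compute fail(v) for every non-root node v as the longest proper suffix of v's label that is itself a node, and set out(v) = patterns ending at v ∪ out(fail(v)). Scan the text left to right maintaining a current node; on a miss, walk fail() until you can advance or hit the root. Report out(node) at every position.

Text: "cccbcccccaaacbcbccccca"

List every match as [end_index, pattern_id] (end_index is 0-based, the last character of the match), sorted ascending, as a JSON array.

Construct AC machine:
Trie (insert patterns):
  n0 'ε': a→17 b→1 c→9
  n1 'b': a→2 c→20
  n2 'ba': a→7 b→3
  n3 'bab': b→4
  n4 'babb': b→5
  n5 'babbb': a→6
  n6 'babbba': ·  [P0 ends]
  n7 'baa': b→8 c→25
  n8 'baab': ·  [P1 ends]
  n9 'c': b→13 c→10
  n10 'cc': c→11
  n11 'ccc': c→12
  n12 'cccc': ·  [P2 ends]
  n13 'cb': b→14
  n14 'cbb': c→15
  n15 'cbbc': c→16
  n16 'cbbcc': ·  [P3 ends]
  n17 'a': a→18  [P7 ends]
  n18 'aa': a→19
  n19 'aaa': ·  [P4 ends]
  n20 'bc': c→21
  n21 'bcc': c→22
  n22 'bccc': c→23
  n23 'bcccc': c→24
  n24 'bccccc': ·  [P5 ends]
  n25 'baac': a→26
  n26 'baaca': ·  [P6 ends]

Failure links (BFS by depth):
  n1('b'): parent n0 fail=0; on 'b' 0 → fail=0;  out ∅∪∅=∅
  n9('c'): parent n0 fail=0; on 'c' 0 → fail=0;  out ∅∪∅=∅
  n17('a'): parent n0 fail=0; on 'a' 0 → fail=0;  out {7}∪∅={7}
  n2('ba'): parent n1 fail=0; on 'a' 0 → fail=17;  out ∅∪{7}={7}
  n10('cc'): parent n9 fail=0; on 'c' 0 → fail=9;  out ∅∪∅=∅
  n13('cb'): parent n9 fail=0; on 'b' 0 → fail=1;  out ∅∪∅=∅
  n18('aa'): parent n17 fail=0; on 'a' 0 → fail=17;  out ∅∪{7}={7}
  n20('bc'): parent n1 fail=0; on 'c' 0 → fail=9;  out ∅∪∅=∅
  n3('bab'): parent n2 fail=17; on 'b' 17→0 → fail=1;  out ∅∪∅=∅
  n7('baa'): parent n2 fail=17; on 'a' 17 → fail=18;  out ∅∪{7}={7}
  n11('ccc'): parent n10 fail=9; on 'c' 9 → fail=10;  out ∅∪∅=∅
  n14('cbb'): parent n13 fail=1; on 'b' 1→0 → fail=1;  out ∅∪∅=∅
  n19('aaa'): parent n18 fail=17; on 'a' 17 → fail=18;  out {4}∪{7}={4,7}
  n21('bcc'): parent n20 fail=9; on 'c' 9 → fail=10;  out ∅∪∅=∅
  n4('babb'): parent n3 fail=1; on 'b' 1→0 → fail=1;  out ∅∪∅=∅
  n8('baab'): parent n7 fail=18; on 'b' 18→17→0 → fail=1;  out {1}∪∅={1}
  n12('cccc'): parent n11 fail=10; on 'c' 10 → fail=11;  out {2}∪∅={2}
  n15('cbbc'): parent n14 fail=1; on 'c' 1 → fail=20;  out ∅∪∅=∅
  n22('bccc'): parent n21 fail=10; on 'c' 10 → fail=11;  out ∅∪∅=∅
  n25('baac'): parent n7 fail=18; on 'c' 18→17→0 → fail=9;  out ∅∪∅=∅
  n5('babbb'): parent n4 fail=1; on 'b' 1→0 → fail=1;  out ∅∪∅=∅
  n16('cbbcc'): parent n15 fail=20; on 'c' 20 → fail=21;  out {3}∪∅={3}
  n23('bcccc'): parent n22 fail=11; on 'c' 11 → fail=12;  out ∅∪{2}={2}
  n26('baaca'): parent n25 fail=9; on 'a' 9→0 → fail=17;  out {6}∪{7}={6,7}
  n6('babbba'): parent n5 fail=1; on 'a' 1 → fail=2;  out {0}∪{7}={0,7}
  n24('bccccc'): parent n23 fail=12; on 'c' 12→11 → fail=12;  out {5}∪{2}={2,5}

Run:
pos 0 'c': at 9
pos 1 'c': at 10
pos 2 'c': at 11
pos 3 'b': at 13 ·f
pos 4 'c': at 20 ·f
pos 5 'c': at 21
pos 6 'c': at 22
pos 7 'c': at 23  ** P2@[4:7]
pos 8 'c': at 24  ** P2@[5:8],P5@[3:8]
pos 9 'a': at 17 ·f  ** P7@[9:9]
pos 10 'a': at 18  ** P7@[10:10]
pos 11 'a': at 19  ** P4@[9:11],P7@[11:11]
pos 12 'c': at 9 ·f
pos 13 'b': at 13
pos 14 'c': at 20 ·f
pos 15 'b': at 13 ·f
pos 16 'c': at 20 ·f
pos 17 'c': at 21
pos 18 'c': at 22
pos 19 'c': at 23  ** P2@[16:19]
pos 20 'c': at 24  ** P2@[17:20],P5@[15:20]
pos 21 'a': at 17 ·f  ** P7@[21:21]

Matches: [[7,2],[8,2],[8,5],[9,7],[10,7],[11,4],[11,7],[19,2],[20,2],[20,5],[21,7]]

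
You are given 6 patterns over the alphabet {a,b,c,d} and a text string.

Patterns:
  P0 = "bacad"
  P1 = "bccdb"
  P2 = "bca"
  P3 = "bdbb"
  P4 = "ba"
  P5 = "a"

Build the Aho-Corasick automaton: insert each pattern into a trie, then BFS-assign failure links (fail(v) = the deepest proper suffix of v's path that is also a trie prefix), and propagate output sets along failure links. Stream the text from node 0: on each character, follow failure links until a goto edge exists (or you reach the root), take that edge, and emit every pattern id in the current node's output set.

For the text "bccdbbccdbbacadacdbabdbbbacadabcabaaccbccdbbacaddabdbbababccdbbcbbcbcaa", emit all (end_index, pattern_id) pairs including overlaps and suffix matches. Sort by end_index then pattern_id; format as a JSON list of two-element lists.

Construct AC machine:
Trie (insert patterns):
  0='ε' goto a→14 b→1
  1='b' goto a→2 c→6 d→11
  2='ba' goto c→3  [P4 ends]
  3='bac' goto a→4
  4='baca' goto d→5
  5='bacad' goto ·  [P0 ends]
  6='bc' goto a→10 c→7
  7='bcc' goto d→8
  8='bccd' goto b→9
  9='bccdb' goto ·  [P1 ends]
  10='bca' goto ·  [P2 ends]
  11='bd' goto b→12
  12='bdb' goto b→13
  13='bdbb' goto ·  [P3 ends]
  14='a' goto ·  [P5 ends]

Failure links (BFS by depth):
  n1('b'): parent n0 fail=0; on 'b' 0 → fail=0;  out ∅∪∅=∅
  n14('a'): parent n0 fail=0; on 'a' 0 → fail=0;  out {5}∪∅={5}
  n2('ba'): parent n1 fail=0; on 'a' 0 → fail=14;  out {4}∪{5}={4,5}
  n6('bc'): parent n1 fail=0; on 'c' 0 → fail=0;  out ∅∪∅=∅
  n11('bd'): parent n1 fail=0; on 'd' 0 → fail=0;  out ∅∪∅=∅
  n3('bac'): parent n2 fail=14; on 'c' 14→0 → fail=0;  out ∅∪∅=∅
  n7('bcc'): parent n6 fail=0; on 'c' 0 → fail=0;  out ∅∪∅=∅
  n10('bca'): parent n6 fail=0; on 'a' 0 → fail=14;  out {2}∪{5}={2,5}
  n12('bdb'): parent n11 fail=0; on 'b' 0 → fail=1;  out ∅∪∅=∅
  n4('baca'): parent n3 fail=0; on 'a' 0 → fail=14;  out ∅∪{5}={5}
  n8('bccd'): parent n7 fail=0; on 'd' 0 → fail=0;  out ∅∪∅=∅
  n13('bdbb'): parent n12 fail=1; on 'b' 1→0 → fail=1;  out {3}∪∅={3}
  n5('bacad'): parent n4 fail=14; on 'd' 14→0 → fail=0;  out {0}∪∅={0}
  n9('bccdb'): parent n8 fail=0; on 'b' 0 → fail=1;  out {1}∪∅={1}

Scan:
pos 0 'b': at 1
pos 1 'c': at 6
pos 2 'c': at 7
pos 3 'd': at 8
pos 4 'b': at 9  emit P1@[0:4]
pos 5 'b': at 1 ·f
pos 6 'c': at 6
pos 7 'c': at 7
pos 8 'd': at 8
pos 9 'b': at 9  emit P1@[5:9]
pos 10 'b': at 1 ·f
pos 11 'a': at 2  emit P4@[10:11],P5@[11:11]
pos 12 'c': at 3
pos 13 'a': at 4  emit P5@[13:13]
pos 14 'd': at 5  emit P0@[10:14]
pos 15 'a': at 14 ·f  emit P5@[15:15]
pos 16 'c': at 0 ·f
pos 17 'd': at 0
pos 18 'b': at 1
pos 19 'a': at 2  emit P4@[18:19],P5@[19:19]
pos 20 'b': at 1 ·f
pos 21 'd': at 11
pos 22 'b': at 12
pos 23 'b': at 13  emit P3@[20:23]
pos 24 'b': at 1 ·f
pos 25 'a': at 2  emit P4@[24:25],P5@[25:25]
pos 26 'c': at 3
pos 27 'a': at 4  emit P5@[27:27]
pos 28 'd': at 5  emit P0@[24:28]
pos 29 'a': at 14 ·f  emit P5@[29:29]
pos 30 'b': at 1 ·f
pos 31 'c': at 6
pos 32 'a': at 10  emit P2@[30:32],P5@[32:32]
pos 33 'b': at 1 ·f
pos 34 'a': at 2  emit P4@[33:34],P5@[34:34]
pos 35 'a': at 14 ·f  emit P5@[35:35]
pos 36 'c': at 0 ·f
pos 37 'c': at 0
pos 38 'b': at 1
pos 39 'c': at 6
pos 40 'c': at 7
pos 41 'd': at 8
pos 42 'b': at 9  emit P1@[38:42]
pos 43 'b': at 1 ·f
pos 44 'a': at 2  emit P4@[43:44],P5@[44:44]
pos 45 'c': at 3
pos 46 'a': at 4  emit P5@[46:46]
pos 47 'd': at 5  emit P0@[43:47]
pos 48 'd': at 0 ·f
pos 49 'a': at 14  emit P5@[49:49]
pos 50 'b': at 1 ·f
pos 51 'd': at 11
pos 52 'b': at 12
pos 53 'b': at 13  emit P3@[50:53]
pos 54 'a': at 2 ·f  emit P4@[53:54],P5@[54:54]
pos 55 'b': at 1 ·f
pos 56 'a': at 2  emit P4@[55:56],P5@[56:56]
pos 57 'b': at 1 ·f
pos 58 'c': at 6
pos 59 'c': at 7
pos 60 'd': at 8
pos 61 'b': at 9  emit P1@[57:61]
pos 62 'b': at 1 ·f
pos 63 'c': at 6
pos 64 'b': at 1 ·f
pos 65 'b': at 1 ·f
pos 66 'c': at 6
pos 67 'b': at 1 ·f
pos 68 'c': at 6
pos 69 'a': at 10  emit P2@[67:69],P5@[69:69]
pos 70 'a': at 14 ·f  emit P5@[70:70]

Matches: [[4,1],[9,1],[11,4],[11,5],[13,5],[14,0],[15,5],[19,4],[19,5],[23,3],[25,4],[25,5],[27,5],[28,0],[29,5],[32,2],[32,5],[34,4],[34,5],[35,5],[42,1],[44,4],[44,5],[46,5],[47,0],[49,5],[53,3],[54,4],[54,5],[56,4],[56,5],[61,1],[69,2],[69,5],[70,5]]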